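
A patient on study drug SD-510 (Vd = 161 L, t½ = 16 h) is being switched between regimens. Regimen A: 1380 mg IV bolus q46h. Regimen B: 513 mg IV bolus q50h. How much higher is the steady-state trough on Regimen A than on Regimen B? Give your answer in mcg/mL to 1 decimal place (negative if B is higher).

Regimen A: f = (1/2)^(46/16) ≈ 0.1363; Cmin,ss = (1380/161)·f/(1−f) ≈ 1.353 mcg/mL.
Regimen B: f = (1/2)^(50/16) ≈ 0.1146; Cmin,ss = (513/161)·f/(1−f) ≈ 0.412 mcg/mL.
Difference ≈ 1.353 − 0.412 ≈ 0.941 mcg/mL.

0.9 mcg/mL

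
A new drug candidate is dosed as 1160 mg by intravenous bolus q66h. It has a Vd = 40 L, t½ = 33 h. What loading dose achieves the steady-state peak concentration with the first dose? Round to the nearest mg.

f = (1/2)^(66/33) ≈ 0.250000; accumulation ratio R = 1/(1−f) ≈ 1.33333.
Loading dose to hit Cmax,ss on first dose: D_load = D_maint·R ≈ 1160 × 1.33333 ≈ 1546.66 mg.

1547 mg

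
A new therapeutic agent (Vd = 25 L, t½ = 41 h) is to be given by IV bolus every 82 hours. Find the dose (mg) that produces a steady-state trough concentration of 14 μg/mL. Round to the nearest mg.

1050 mg

τ/t½ = 82/41 ≈ 2, so f = (1/2)^(82/41) ≈ 0.250000.
Cmin,ss = (D/Vd)·f/(1−f), so D = Cmin,ss·Vd·(1−f)/f.
D = 14 × 25 × (1−f)/f ≈ 14 × 25 × 3.00000 ≈ 1050.00 mg.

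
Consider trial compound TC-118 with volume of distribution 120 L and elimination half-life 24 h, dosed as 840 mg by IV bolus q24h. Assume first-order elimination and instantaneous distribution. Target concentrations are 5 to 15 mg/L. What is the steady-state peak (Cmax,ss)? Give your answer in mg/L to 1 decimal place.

The dosing interval is 1 half-life, so f = 2^(−1) = 0.5.
Accumulation ratio R = 1/(1 − f) = 1/0.5 = 2/1.
Single-dose peak C₀ = D/Vd = 840/120 = 7 mg/L.
Steady-state peak Cmax,ss = C₀·R = 7 × 2/1 ≈ 14.000 mg/L.
Peak 14.0 mg/L vs MTC 15 mg/L: below toxic threshold.

14.0 mg/L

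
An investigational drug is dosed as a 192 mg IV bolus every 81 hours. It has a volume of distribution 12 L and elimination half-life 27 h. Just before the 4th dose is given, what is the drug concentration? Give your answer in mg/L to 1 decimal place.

2.3 mg/L

f = (1/2)^(τ/t½) = (1/2)^(81/27) ≈ 0.1250.
C₀ = D/Vd = 192/12 ≈ 16.000 mg/L.
Before the 4th dose, 3 doses have been given. Superposition: Cmin = C₀·(f + f² + … + f^3).
≈ 16.000 × (0.1250 + 0.0156 + 0.0020) ≈ 16.000 × 0.1426 ≈ 2.282 mg/L.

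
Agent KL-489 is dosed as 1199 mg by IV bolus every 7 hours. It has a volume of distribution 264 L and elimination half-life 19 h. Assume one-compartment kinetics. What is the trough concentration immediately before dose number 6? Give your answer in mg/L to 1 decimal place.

11.3 mg/L

f = (1/2)^(τ/t½) = (1/2)^(7/19) ≈ 0.7746.
C₀ = D/Vd = 1199/264 ≈ 4.542 mg/L.
Before the 6th dose, 5 doses have been given. Superposition: Cmin = C₀·(f + f² + … + f^5).
≈ 4.542 × (0.7746 + 0.6000 + 0.4648 + 0.3600 + 0.2789) ≈ 4.542 × 2.4783 ≈ 11.256 mg/L.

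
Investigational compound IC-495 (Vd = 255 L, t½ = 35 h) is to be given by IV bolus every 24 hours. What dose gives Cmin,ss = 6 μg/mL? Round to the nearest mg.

931 mg

τ/t½ = 24/35 ≈ 0.68571, so f = (1/2)^(24/35) ≈ 0.621698.
Cmin,ss = (D/Vd)·f/(1−f), so D = Cmin,ss·Vd·(1−f)/f.
D = 6 × 255 × (1−f)/f ≈ 6 × 255 × 0.60850 ≈ 931.01 mg.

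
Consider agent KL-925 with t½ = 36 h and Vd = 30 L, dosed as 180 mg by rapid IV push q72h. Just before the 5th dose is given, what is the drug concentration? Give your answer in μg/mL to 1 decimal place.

f = (1/2)^(τ/t½) = (1/2)^(72/36) ≈ 0.2500.
C₀ = D/Vd = 180/30 ≈ 6.000 μg/mL.
Before the 5th dose, 4 doses have been given. Superposition: Cmin = C₀·(f + f² + … + f^4).
≈ 6.000 × (0.2500 + 0.0625 + 0.0156 + 0.0039) ≈ 6.000 × 0.3320 ≈ 1.992 μg/mL.

2.0 μg/mL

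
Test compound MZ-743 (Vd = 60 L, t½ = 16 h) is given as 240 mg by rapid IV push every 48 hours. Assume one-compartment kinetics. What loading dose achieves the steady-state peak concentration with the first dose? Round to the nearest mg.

f = (1/2)^(48/16) ≈ 0.125000; accumulation ratio R = 1/(1−f) ≈ 1.14286.
Loading dose to hit Cmax,ss on first dose: D_load = D_maint·R ≈ 240 × 1.14286 ≈ 274.29 mg.

274 mg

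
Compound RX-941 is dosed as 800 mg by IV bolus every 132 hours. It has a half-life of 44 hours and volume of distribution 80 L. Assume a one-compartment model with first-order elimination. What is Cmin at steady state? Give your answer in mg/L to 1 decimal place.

The dosing interval is 3 half-lives, so f = 2^(−3) = 0.125.
Accumulation ratio R = 1/(1 − f) = 1/0.875 = 8/7.
Single-dose peak C₀ = D/Vd = 800/80 = 10 mg/L.
Steady-state peak Cmax,ss = C₀·R = 10 × 8/7 ≈ 11.429 mg/L.
Steady-state trough Cmin,ss = Cmax,ss·f ≈ 11.429 × 0.125 ≈ 1.429 mg/L.

1.4 mg/L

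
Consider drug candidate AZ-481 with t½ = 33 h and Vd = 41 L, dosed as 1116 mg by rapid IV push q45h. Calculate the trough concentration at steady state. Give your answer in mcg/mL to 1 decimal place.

Over one 45-h interval, 45/33 ≈ 1.3636 half-lives elapse, leaving f ≈ 0.3886 of each dose.
Accumulation ratio R = 1/(1 − f) ≈ 1/0.6114 ≈ 1.6356.
Each bolus raises the concentration by D/Vd = 1116/41 ≈ 27.220 mcg/mL.
Cmax,ss = C₀/(1 − f) ≈ 27.220/0.6114 ≈ 44.521 mcg/mL.
Steady-state trough Cmin,ss = Cmax,ss·f ≈ 44.521 × 0.3886 ≈ 17.301 mcg/mL.

17.3 mcg/mL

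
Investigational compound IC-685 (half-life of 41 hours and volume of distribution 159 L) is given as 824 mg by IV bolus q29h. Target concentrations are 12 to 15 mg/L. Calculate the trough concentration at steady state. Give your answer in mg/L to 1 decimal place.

k = ln2/t½ = ln2/41 ≈ 0.016906 h⁻¹; fraction remaining f = e^(−kτ) = e^(−0.016906×29) ≈ 0.6125.
Accumulation ratio R = 1/(1 − f) ≈ 1/0.3875 ≈ 2.5806.
Single-dose peak C₀ = D/Vd = 824/159 ≈ 5.182 mg/L.
Steady-state peak Cmax,ss = C₀·R ≈ 5.182 × 2.5806 ≈ 13.373 mg/L.
Steady-state trough Cmin,ss = Cmax,ss·f ≈ 13.373 × 0.6125 ≈ 8.191 mg/L.
Trough 8.2 mg/L vs MEC 12 mg/L: subtherapeutic.

8.2 mg/L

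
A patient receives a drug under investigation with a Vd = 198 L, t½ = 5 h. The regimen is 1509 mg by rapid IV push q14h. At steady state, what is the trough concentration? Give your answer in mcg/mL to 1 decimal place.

1.3 mcg/mL

τ/t½ = 14/5 ≈ 2.8, so fraction remaining f = (1/2)^(14/5) ≈ 0.1436.
Single-dose peak C₀ = D/Vd = 1509/198 ≈ 7.621 mcg/mL.
Steady-state trough Cmin,ss = C₀·f/(1−f) ≈ 7.621 × 0.1436/0.8564 ≈ 1.278 mcg/mL.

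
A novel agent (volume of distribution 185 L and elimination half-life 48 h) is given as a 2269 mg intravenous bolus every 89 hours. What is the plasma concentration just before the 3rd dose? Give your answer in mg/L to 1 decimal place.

f = (1/2)^(τ/t½) = (1/2)^(89/48) ≈ 0.2766.
C₀ = D/Vd = 2269/185 ≈ 12.265 mg/L.
Before the 3rd dose, 2 doses have been given. Superposition: Cmin = C₀·(f + f²).
≈ 12.265 × (0.2766 + 0.0765) ≈ 12.265 × 0.3531 ≈ 4.331 mg/L.

4.3 mg/L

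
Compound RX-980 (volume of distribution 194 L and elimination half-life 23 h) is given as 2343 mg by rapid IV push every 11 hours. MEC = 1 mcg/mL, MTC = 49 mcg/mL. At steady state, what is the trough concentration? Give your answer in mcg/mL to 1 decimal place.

τ/t½ = 11/23 ≈ 0.47826, so fraction remaining f = (1/2)^(11/23) ≈ 0.7178.
Accumulation ratio R = 1/(1 − f) ≈ 1/0.2822 ≈ 3.5436.
Single-dose peak C₀ = D/Vd = 2343/194 ≈ 12.077 mcg/mL.
Steady-state peak Cmax,ss = C₀·R ≈ 12.077 × 3.5436 ≈ 42.796 mcg/mL.
One interval later, Cmin,ss = Cmax,ss·e^(−kτ) ≈ 42.796 × 0.7178 ≈ 30.719 mcg/mL.
Trough 30.7 mcg/mL vs MEC 1 mcg/mL: adequate.

30.7 mcg/mL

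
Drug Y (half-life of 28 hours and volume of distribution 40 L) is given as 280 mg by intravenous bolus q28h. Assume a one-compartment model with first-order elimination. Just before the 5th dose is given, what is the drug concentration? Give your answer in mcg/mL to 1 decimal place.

f = (1/2)^(τ/t½) = (1/2)^(28/28) ≈ 0.5000.
C₀ = D/Vd = 280/40 ≈ 7.000 mcg/mL.
Before the 5th dose, 4 doses have been given. Superposition: Cmin = C₀·(f + f² + … + f^4).
≈ 7.000 × (0.5000 + 0.2500 + 0.1250 + 0.0625) ≈ 7.000 × 0.9375 ≈ 6.562 mcg/mL.

6.6 mcg/mL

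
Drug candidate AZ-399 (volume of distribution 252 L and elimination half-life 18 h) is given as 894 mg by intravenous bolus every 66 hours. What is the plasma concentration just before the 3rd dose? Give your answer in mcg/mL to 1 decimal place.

0.3 mcg/mL

f = (1/2)^(τ/t½) = (1/2)^(66/18) ≈ 0.0787.
C₀ = D/Vd = 894/252 ≈ 3.548 mcg/mL.
Before the 3rd dose, 2 doses have been given. Superposition: Cmin = C₀·(f + f²).
≈ 3.548 × (0.0787 + 0.0062) ≈ 3.548 × 0.0849 ≈ 0.301 mcg/mL.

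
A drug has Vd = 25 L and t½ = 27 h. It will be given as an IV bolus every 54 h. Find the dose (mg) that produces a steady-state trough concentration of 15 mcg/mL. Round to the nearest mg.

τ/t½ = 54/27 ≈ 2, so f = (1/2)^(54/27) ≈ 0.250000.
Cmin,ss = (D/Vd)·f/(1−f), so D = Cmin,ss·Vd·(1−f)/f.
D = 15 × 25 × (1−f)/f ≈ 15 × 25 × 3.00000 ≈ 1125.00 mg.

1125 mg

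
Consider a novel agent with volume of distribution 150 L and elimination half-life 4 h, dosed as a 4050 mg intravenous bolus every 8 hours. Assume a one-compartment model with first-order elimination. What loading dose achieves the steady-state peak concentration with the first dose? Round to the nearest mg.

f = (1/2)^(8/4) ≈ 0.250000; accumulation ratio R = 1/(1−f) ≈ 1.33333.
Loading dose to hit Cmax,ss on first dose: D_load = D_maint·R ≈ 4050 × 1.33333 ≈ 5399.99 mg.

5400 mg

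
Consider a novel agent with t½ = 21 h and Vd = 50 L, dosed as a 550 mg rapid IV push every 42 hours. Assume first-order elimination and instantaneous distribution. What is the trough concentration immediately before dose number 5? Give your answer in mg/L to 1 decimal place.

3.7 mg/L

f = (1/2)^(τ/t½) = (1/2)^(42/21) ≈ 0.2500.
C₀ = D/Vd = 550/50 ≈ 11.000 mg/L.
Before the 5th dose, 4 doses have been given. Superposition: Cmin = C₀·(f + f² + … + f^4).
≈ 11.000 × (0.2500 + 0.0625 + 0.0156 + 0.0039) ≈ 11.000 × 0.3320 ≈ 3.652 mg/L.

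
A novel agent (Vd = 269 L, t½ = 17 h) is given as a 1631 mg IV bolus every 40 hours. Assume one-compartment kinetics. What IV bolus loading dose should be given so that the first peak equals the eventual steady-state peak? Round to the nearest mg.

f = (1/2)^(40/17) ≈ 0.195747; accumulation ratio R = 1/(1−f) ≈ 1.24339.
Loading dose to hit Cmax,ss on first dose: D_load = D_maint·R ≈ 1631 × 1.24339 ≈ 2027.97 mg.

2028 mg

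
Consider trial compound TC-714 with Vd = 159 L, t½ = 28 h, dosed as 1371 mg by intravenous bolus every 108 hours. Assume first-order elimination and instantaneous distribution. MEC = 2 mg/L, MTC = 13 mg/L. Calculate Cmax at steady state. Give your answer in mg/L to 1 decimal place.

9.3 mg/L

k = ln2/t½ = ln2/28 ≈ 0.024755 h⁻¹; fraction remaining f = e^(−kτ) = e^(−0.024755×108) ≈ 0.0690.
Accumulation ratio R = 1/(1 − f) ≈ 1/0.9310 ≈ 1.0741.
Single-dose peak C₀ = D/Vd = 1371/159 ≈ 8.623 mg/L.
Cmax,ss = C₀/(1 − f) ≈ 8.623/0.9310 ≈ 9.262 mg/L.
Peak 9.3 mg/L vs MTC 13 mg/L: below toxic threshold.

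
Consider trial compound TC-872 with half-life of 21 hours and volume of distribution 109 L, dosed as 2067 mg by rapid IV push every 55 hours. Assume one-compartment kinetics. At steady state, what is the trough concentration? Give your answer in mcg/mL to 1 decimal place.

3.7 mcg/mL

k = ln2/t½ = ln2/21 ≈ 0.033007 h⁻¹; fraction remaining f = e^(−kτ) = e^(−0.033007×55) ≈ 0.1628.
Each bolus raises the concentration by D/Vd = 2067/109 ≈ 18.963 mcg/mL.
Steady-state trough Cmin,ss = C₀·f/(1−f) ≈ 18.963 × 0.1628/0.8372 ≈ 3.688 mcg/mL.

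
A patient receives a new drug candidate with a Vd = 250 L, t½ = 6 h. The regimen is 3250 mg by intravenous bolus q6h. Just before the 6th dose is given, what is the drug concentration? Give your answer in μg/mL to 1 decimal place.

12.6 μg/mL

f = (1/2)^(τ/t½) = (1/2)^(6/6) ≈ 0.5000.
C₀ = D/Vd = 3250/250 ≈ 13.000 μg/mL.
Before the 6th dose, 5 doses have been given. Superposition: Cmin = C₀·(f + f² + … + f^5).
≈ 13.000 × (0.5000 + 0.2500 + 0.1250 + 0.0625 + 0.0313) ≈ 13.000 × 0.9688 ≈ 12.594 μg/mL.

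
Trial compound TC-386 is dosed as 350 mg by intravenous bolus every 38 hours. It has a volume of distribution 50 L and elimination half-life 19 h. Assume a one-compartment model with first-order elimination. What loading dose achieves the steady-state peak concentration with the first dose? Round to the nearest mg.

f = (1/2)^(38/19) ≈ 0.250000; accumulation ratio R = 1/(1−f) ≈ 1.33333.
Loading dose to hit Cmax,ss on first dose: D_load = D_maint·R ≈ 350 × 1.33333 ≈ 466.67 mg.

467 mg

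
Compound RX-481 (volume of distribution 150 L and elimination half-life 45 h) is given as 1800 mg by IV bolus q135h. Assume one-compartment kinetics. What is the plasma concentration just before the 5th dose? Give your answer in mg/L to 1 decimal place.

1.7 mg/L

f = (1/2)^(τ/t½) = (1/2)^(135/45) ≈ 0.1250.
C₀ = D/Vd = 1800/150 ≈ 12.000 mg/L.
Before the 5th dose, 4 doses have been given. Superposition: Cmin = C₀·(f + f² + … + f^4).
≈ 12.000 × (0.1250 + 0.0156 + 0.0020 + 0.0002) ≈ 12.000 × 0.1428 ≈ 1.714 mg/L.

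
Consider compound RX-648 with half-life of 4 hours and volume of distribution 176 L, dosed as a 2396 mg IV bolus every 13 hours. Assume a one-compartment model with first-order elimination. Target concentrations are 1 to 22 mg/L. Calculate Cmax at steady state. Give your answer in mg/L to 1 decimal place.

τ/t½ = 13/4 ≈ 3.25, so fraction remaining f = (1/2)^(13/4) ≈ 0.1051.
At steady state, accumulation factor R = 1/(1 − e^(−kτ)) ≈ 1.1174.
Single-dose peak C₀ = D/Vd = 2396/176 ≈ 13.614 mg/L.
Steady-state peak Cmax,ss = C₀·R ≈ 13.614 × 1.1174 ≈ 15.212 mg/L.
Peak 15.2 mg/L vs MTC 22 mg/L: below toxic threshold.

15.2 mg/L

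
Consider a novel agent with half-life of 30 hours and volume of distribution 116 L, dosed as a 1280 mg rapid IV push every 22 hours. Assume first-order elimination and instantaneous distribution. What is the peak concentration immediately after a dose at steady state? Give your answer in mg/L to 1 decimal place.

27.7 mg/L

Over one 22-h interval, 22/30 ≈ 0.73333 half-lives elapse, leaving f ≈ 0.6015 of each dose.
At steady state, accumulation factor R = 1/(1 − e^(−kτ)) ≈ 2.5094.
Single-dose peak C₀ = D/Vd = 1280/116 ≈ 11.034 mg/L.
Steady-state peak Cmax,ss = C₀·R ≈ 11.034 × 2.5094 ≈ 27.689 mg/L.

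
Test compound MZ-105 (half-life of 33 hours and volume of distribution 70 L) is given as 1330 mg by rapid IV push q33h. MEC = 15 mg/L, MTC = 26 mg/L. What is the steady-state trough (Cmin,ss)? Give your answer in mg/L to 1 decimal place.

τ = 33 h = 1 half-life, so f = (1/2)^1 = 0.5.
Accumulation ratio R = 1/(1 − f) = 1/0.5 = 2/1.
Single-dose peak C₀ = D/Vd = 1330/70 = 19 mg/L.
Steady-state peak Cmax,ss = C₀·R = 19 × 2/1 ≈ 38.000 mg/L.
Steady-state trough Cmin,ss = Cmax,ss·f ≈ 38.000 × 0.5 ≈ 19.000 mg/L.
Trough 19.0 mg/L vs MEC 15 mg/L: adequate.

19.0 mg/L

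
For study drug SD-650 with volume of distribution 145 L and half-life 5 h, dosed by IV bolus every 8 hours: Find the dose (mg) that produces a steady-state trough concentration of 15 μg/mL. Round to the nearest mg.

4418 mg

τ/t½ = 8/5 ≈ 1.6, so f = (1/2)^(8/5) ≈ 0.329877.
Cmin,ss = (D/Vd)·f/(1−f), so D = Cmin,ss·Vd·(1−f)/f.
D = 15 × 145 × (1−f)/f ≈ 15 × 145 × 2.03143 ≈ 4418.36 mg.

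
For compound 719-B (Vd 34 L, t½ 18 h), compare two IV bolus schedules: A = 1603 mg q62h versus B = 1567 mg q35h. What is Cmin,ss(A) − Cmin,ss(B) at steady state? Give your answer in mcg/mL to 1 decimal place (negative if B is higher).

-11.4 mcg/mL

Regimen A: f = (1/2)^(62/18) ≈ 0.0919; Cmin,ss = (1603/34)·f/(1−f) ≈ 4.771 mcg/mL.
Regimen B: f = (1/2)^(35/18) ≈ 0.2598; Cmin,ss = (1567/34)·f/(1−f) ≈ 16.176 mcg/mL.
Difference ≈ 4.771 − 16.176 ≈ -11.405 mcg/mL.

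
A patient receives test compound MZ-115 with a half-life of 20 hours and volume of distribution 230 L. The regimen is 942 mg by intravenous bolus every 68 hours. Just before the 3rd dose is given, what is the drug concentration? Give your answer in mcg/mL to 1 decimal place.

0.4 mcg/mL

f = (1/2)^(τ/t½) = (1/2)^(68/20) ≈ 0.0947.
C₀ = D/Vd = 942/230 ≈ 4.096 mcg/mL.
Before the 3rd dose, 2 doses have been given. Superposition: Cmin = C₀·(f + f²).
≈ 4.096 × (0.0947 + 0.0090) ≈ 4.096 × 0.1037 ≈ 0.425 mcg/mL.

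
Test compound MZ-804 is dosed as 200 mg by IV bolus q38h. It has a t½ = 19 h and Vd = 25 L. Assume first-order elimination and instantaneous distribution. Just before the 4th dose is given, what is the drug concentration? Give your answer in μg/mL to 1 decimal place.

2.6 μg/mL

f = (1/2)^(τ/t½) = (1/2)^(38/19) ≈ 0.2500.
C₀ = D/Vd = 200/25 ≈ 8.000 μg/mL.
Before the 4th dose, 3 doses have been given. Superposition: Cmin = C₀·(f + f² + … + f^3).
≈ 8.000 × (0.2500 + 0.0625 + 0.0156) ≈ 8.000 × 0.3281 ≈ 2.625 μg/mL.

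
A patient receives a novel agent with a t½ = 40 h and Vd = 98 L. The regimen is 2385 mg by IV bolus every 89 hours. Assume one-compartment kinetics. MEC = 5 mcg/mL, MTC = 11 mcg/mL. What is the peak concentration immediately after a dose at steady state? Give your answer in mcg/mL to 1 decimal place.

31.0 mcg/mL

k = ln2/t½ = ln2/40 ≈ 0.017329 h⁻¹; fraction remaining f = e^(−kτ) = e^(−0.017329×89) ≈ 0.2139.
At steady state, accumulation factor R = 1/(1 − e^(−kτ)) ≈ 1.2721.
Each bolus raises the concentration by D/Vd = 2385/98 ≈ 24.337 mcg/mL.
Steady-state peak Cmax,ss = C₀·R ≈ 24.337 × 1.2721 ≈ 30.959 mcg/mL.
Peak 31.0 mcg/mL vs MTC 11 mcg/mL: exceeds toxic threshold.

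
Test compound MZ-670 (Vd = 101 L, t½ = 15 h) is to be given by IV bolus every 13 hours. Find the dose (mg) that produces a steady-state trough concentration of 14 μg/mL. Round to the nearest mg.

1164 mg

τ/t½ = 13/15 ≈ 0.86667, so f = (1/2)^(13/15) ≈ 0.548412.
Cmin,ss = (D/Vd)·f/(1−f), so D = Cmin,ss·Vd·(1−f)/f.
D = 14 × 101 × (1−f)/f ≈ 14 × 101 × 0.82345 ≈ 1164.36 mg.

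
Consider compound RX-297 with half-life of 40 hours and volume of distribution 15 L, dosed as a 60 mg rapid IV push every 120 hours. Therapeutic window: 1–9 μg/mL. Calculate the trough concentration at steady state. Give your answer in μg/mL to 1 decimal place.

τ = 120 h = 3 half-lives, so f = (1/2)^3 = 0.125.
At steady state, R = 1/(1 − 0.125) = 8/7.
Single-dose peak C₀ = D/Vd = 60/15 = 4 μg/mL.
Steady-state peak Cmax,ss = C₀·R = 4 × 8/7 ≈ 4.571 μg/mL.
Steady-state trough Cmin,ss = Cmax,ss·f ≈ 4.571 × 0.125 ≈ 0.571 μg/mL.
Trough 0.6 μg/mL vs MEC 1 μg/mL: subtherapeutic.

0.6 μg/mL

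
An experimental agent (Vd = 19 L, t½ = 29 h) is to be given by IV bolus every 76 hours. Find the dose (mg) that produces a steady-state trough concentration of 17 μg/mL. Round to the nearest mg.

1664 mg

τ/t½ = 76/29 ≈ 2.6207, so f = (1/2)^(76/29) ≈ 0.162590.
Cmin,ss = (D/Vd)·f/(1−f), so D = Cmin,ss·Vd·(1−f)/f.
D = 17 × 19 × (1−f)/f ≈ 17 × 19 × 5.15044 ≈ 1663.59 mg.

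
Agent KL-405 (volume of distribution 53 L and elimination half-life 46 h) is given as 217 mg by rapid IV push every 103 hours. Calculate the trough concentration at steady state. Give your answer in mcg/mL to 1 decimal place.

Over one 103-h interval, 103/46 ≈ 2.2391 half-lives elapse, leaving f ≈ 0.2118 of each dose.
Single-dose peak C₀ = D/Vd = 217/53 ≈ 4.094 mcg/mL.
Steady-state trough Cmin,ss = C₀·f/(1−f) ≈ 4.094 × 0.2118/0.7882 ≈ 1.100 mcg/mL.

1.1 mcg/mL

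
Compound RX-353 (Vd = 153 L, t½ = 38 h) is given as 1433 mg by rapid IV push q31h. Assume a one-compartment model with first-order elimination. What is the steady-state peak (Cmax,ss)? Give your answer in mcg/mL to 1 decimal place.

21.7 mcg/mL

τ/t½ = 31/38 ≈ 0.81579, so fraction remaining f = (1/2)^(31/38) ≈ 0.5681.
At steady state, accumulation factor R = 1/(1 − e^(−kτ)) ≈ 2.3154.
Single-dose peak C₀ = D/Vd = 1433/153 ≈ 9.366 mcg/mL.
Steady-state peak Cmax,ss = C₀·R ≈ 9.366 × 2.3154 ≈ 21.686 mcg/mL.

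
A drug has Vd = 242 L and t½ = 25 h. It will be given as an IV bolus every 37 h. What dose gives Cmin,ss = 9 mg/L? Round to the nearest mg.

3898 mg

τ/t½ = 37/25 ≈ 1.48, so f = (1/2)^(37/25) ≈ 0.358489.
Cmin,ss = (D/Vd)·f/(1−f), so D = Cmin,ss·Vd·(1−f)/f.
D = 9 × 242 × (1−f)/f ≈ 9 × 242 × 1.78949 ≈ 3897.51 mg.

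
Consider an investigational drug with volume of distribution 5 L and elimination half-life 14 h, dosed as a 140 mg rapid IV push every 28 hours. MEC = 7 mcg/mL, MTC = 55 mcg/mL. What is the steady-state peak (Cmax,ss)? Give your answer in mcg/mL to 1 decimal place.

37.3 mcg/mL

τ = 28 h = 2 half-lives, so f = (1/2)^2 = 0.25.
At steady state, R = 1/(1 − 0.25) = 4/3.
Single-dose peak C₀ = D/Vd = 140/5 = 28 mcg/mL.
Steady-state peak Cmax,ss = C₀·R = 28 × 4/3 ≈ 37.333 mcg/mL.
Peak 37.3 mcg/mL vs MTC 55 mcg/mL: below toxic threshold.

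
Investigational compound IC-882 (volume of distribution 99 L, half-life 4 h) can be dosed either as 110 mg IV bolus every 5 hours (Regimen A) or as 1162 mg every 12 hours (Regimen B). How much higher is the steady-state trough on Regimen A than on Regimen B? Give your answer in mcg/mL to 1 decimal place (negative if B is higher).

Regimen A: f = (1/2)^(5/4) ≈ 0.4204; Cmin,ss = (110/99)·f/(1−f) ≈ 0.806 mcg/mL.
Regimen B: f = (1/2)^(12/4) ≈ 0.1250; Cmin,ss = (1162/99)·f/(1−f) ≈ 1.677 mcg/mL.
Difference ≈ 0.806 − 1.677 ≈ -0.871 mcg/mL.

-0.9 mcg/mL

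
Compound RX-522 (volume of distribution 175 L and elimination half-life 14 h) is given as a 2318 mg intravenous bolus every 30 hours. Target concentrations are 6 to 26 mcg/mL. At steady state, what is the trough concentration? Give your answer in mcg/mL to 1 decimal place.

3.9 mcg/mL

τ/t½ = 30/14 ≈ 2.1429, so fraction remaining f = (1/2)^(30/14) ≈ 0.2264.
At steady state, accumulation factor R = 1/(1 − e^(−kτ)) ≈ 1.2927.
Each bolus raises the concentration by D/Vd = 2318/175 ≈ 13.246 mcg/mL.
Cmax,ss = C₀/(1 − f) ≈ 13.246/0.7736 ≈ 17.123 mcg/mL.
Steady-state trough Cmin,ss = Cmax,ss·f ≈ 17.123 × 0.2264 ≈ 3.877 mcg/mL.
Trough 3.9 mcg/mL vs MEC 6 mcg/mL: subtherapeutic.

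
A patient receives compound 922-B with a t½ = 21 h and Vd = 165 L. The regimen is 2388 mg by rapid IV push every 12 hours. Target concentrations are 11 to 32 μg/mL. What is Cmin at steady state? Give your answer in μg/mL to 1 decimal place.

k = ln2/t½ = ln2/21 ≈ 0.033007 h⁻¹; fraction remaining f = e^(−kτ) = e^(−0.033007×12) ≈ 0.6730.
Each bolus raises the concentration by D/Vd = 2388/165 ≈ 14.473 μg/mL.
Steady-state trough Cmin,ss = C₀·f/(1−f) ≈ 14.473 × 0.6730/0.3270 ≈ 29.787 μg/mL.
Trough 29.8 μg/mL vs MEC 11 μg/mL: adequate.

29.8 μg/mL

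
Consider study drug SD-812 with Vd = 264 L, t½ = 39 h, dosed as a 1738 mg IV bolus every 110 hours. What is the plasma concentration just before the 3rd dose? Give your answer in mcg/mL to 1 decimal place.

f = (1/2)^(τ/t½) = (1/2)^(110/39) ≈ 0.1416.
C₀ = D/Vd = 1738/264 ≈ 6.583 mcg/mL.
Before the 3rd dose, 2 doses have been given. Superposition: Cmin = C₀·(f + f²).
≈ 6.583 × (0.1416 + 0.0201) ≈ 6.583 × 0.1617 ≈ 1.064 mcg/mL.

1.1 mcg/mL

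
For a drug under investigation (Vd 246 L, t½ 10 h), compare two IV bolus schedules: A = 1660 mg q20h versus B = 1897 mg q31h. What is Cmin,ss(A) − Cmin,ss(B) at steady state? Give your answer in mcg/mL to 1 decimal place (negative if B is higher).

1.2 mcg/mL

Regimen A: f = (1/2)^(20/10) ≈ 0.2500; Cmin,ss = (1660/246)·f/(1−f) ≈ 2.249 mcg/mL.
Regimen B: f = (1/2)^(31/10) ≈ 0.1166; Cmin,ss = (1897/246)·f/(1−f) ≈ 1.018 mcg/mL.
Difference ≈ 2.249 − 1.018 ≈ 1.231 mcg/mL.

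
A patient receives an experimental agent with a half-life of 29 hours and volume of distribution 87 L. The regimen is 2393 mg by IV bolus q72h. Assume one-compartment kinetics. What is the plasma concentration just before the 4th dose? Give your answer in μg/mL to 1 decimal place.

f = (1/2)^(τ/t½) = (1/2)^(72/29) ≈ 0.1789.
C₀ = D/Vd = 2393/87 ≈ 27.506 μg/mL.
Before the 4th dose, 3 doses have been given. Superposition: Cmin = C₀·(f + f² + … + f^3).
≈ 27.506 × (0.1789 + 0.0320 + 0.0057) ≈ 27.506 × 0.2166 ≈ 5.958 μg/mL.

6.0 μg/mL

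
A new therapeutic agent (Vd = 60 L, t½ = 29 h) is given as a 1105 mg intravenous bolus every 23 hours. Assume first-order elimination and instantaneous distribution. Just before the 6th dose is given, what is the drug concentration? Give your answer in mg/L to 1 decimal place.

f = (1/2)^(τ/t½) = (1/2)^(23/29) ≈ 0.5771.
C₀ = D/Vd = 1105/60 ≈ 18.417 mg/L.
Before the 6th dose, 5 doses have been given. Superposition: Cmin = C₀·(f + f² + … + f^5).
≈ 18.417 × (0.5771 + 0.3330 + 0.1922 + 0.1109 + 0.0640) ≈ 18.417 × 1.2772 ≈ 23.522 mg/L.

23.5 mg/L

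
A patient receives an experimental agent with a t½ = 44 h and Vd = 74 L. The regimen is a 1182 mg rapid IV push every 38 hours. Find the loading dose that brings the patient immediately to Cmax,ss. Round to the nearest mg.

f = (1/2)^(38/44) ≈ 0.549566; accumulation ratio R = 1/(1−f) ≈ 2.22008.
Loading dose to hit Cmax,ss on first dose: D_load = D_maint·R ≈ 1182 × 2.22008 ≈ 2624.13 mg.

2624 mg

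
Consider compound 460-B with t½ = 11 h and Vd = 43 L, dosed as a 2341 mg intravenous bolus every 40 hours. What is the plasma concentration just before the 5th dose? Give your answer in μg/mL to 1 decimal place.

f = (1/2)^(τ/t½) = (1/2)^(40/11) ≈ 0.0804.
C₀ = D/Vd = 2341/43 ≈ 54.442 μg/mL.
Before the 5th dose, 4 doses have been given. Superposition: Cmin = C₀·(f + f² + … + f^4).
≈ 54.442 × (0.0804 + 0.0065 + 0.0005 + 0.0000) ≈ 54.442 × 0.0874 ≈ 4.758 μg/mL.

4.8 μg/mL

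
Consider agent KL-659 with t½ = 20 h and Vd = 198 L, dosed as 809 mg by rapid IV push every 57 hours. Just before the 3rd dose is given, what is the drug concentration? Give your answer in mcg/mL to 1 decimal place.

f = (1/2)^(τ/t½) = (1/2)^(57/20) ≈ 0.1387.
C₀ = D/Vd = 809/198 ≈ 4.086 mcg/mL.
Before the 3rd dose, 2 doses have been given. Superposition: Cmin = C₀·(f + f²).
≈ 4.086 × (0.1387 + 0.0192) ≈ 4.086 × 0.1579 ≈ 0.645 mcg/mL.

0.6 mcg/mL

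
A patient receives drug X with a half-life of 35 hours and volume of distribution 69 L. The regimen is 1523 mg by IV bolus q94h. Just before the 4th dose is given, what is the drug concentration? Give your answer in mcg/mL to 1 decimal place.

f = (1/2)^(τ/t½) = (1/2)^(94/35) ≈ 0.1554.
C₀ = D/Vd = 1523/69 ≈ 22.072 mcg/mL.
Before the 4th dose, 3 doses have been given. Superposition: Cmin = C₀·(f + f² + … + f^3).
≈ 22.072 × (0.1554 + 0.0241 + 0.0038) ≈ 22.072 × 0.1833 ≈ 4.046 mcg/mL.

4.0 mcg/mL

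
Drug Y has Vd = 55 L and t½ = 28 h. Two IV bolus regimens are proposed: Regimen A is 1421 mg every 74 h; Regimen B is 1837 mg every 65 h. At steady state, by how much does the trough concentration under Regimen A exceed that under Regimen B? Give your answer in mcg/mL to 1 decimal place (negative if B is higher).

Regimen A: f = (1/2)^(74/28) ≈ 0.1601; Cmin,ss = (1421/55)·f/(1−f) ≈ 4.925 mcg/mL.
Regimen B: f = (1/2)^(65/28) ≈ 0.2001; Cmin,ss = (1837/55)·f/(1−f) ≈ 8.355 mcg/mL.
Difference ≈ 4.925 − 8.355 ≈ -3.430 mcg/mL.

-3.4 mcg/mL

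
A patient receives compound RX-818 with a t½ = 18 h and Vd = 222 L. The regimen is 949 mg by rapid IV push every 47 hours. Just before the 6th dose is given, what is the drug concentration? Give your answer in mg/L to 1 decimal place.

0.8 mg/L

f = (1/2)^(τ/t½) = (1/2)^(47/18) ≈ 0.1637.
C₀ = D/Vd = 949/222 ≈ 4.275 mg/L.
Before the 6th dose, 5 doses have been given. Superposition: Cmin = C₀·(f + f² + … + f^5).
≈ 4.275 × (0.1637 + 0.0268 + 0.0044 + 0.0007 + 0.0001) ≈ 4.275 × 0.1957 ≈ 0.837 mg/L.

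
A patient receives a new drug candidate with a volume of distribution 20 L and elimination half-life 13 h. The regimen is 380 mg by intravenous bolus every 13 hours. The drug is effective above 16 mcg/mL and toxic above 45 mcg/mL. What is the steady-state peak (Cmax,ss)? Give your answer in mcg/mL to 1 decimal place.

τ = 13 h = 1 half-life, so f = (1/2)^1 = 0.5.
Accumulation ratio R = 1/(1 − f) = 1/0.5 = 2/1.
Single-dose peak C₀ = D/Vd = 380/20 = 19 mcg/mL.
Steady-state peak Cmax,ss = C₀·R = 19 × 2/1 ≈ 38.000 mcg/mL.
Peak 38.0 mcg/mL vs MTC 45 mcg/mL: below toxic threshold.

38.0 mcg/mL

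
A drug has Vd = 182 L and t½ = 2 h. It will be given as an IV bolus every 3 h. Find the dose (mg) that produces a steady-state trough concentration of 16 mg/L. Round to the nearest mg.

5324 mg

τ/t½ = 3/2 ≈ 1.5, so f = (1/2)^(3/2) ≈ 0.353553.
Cmin,ss = (D/Vd)·f/(1−f), so D = Cmin,ss·Vd·(1−f)/f.
D = 16 × 182 × (1−f)/f ≈ 16 × 182 × 1.82843 ≈ 5324.39 mg.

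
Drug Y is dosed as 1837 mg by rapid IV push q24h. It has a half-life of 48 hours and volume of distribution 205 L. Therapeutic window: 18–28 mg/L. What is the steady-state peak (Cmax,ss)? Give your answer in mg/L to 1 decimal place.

k = ln2/t½ = ln2/48 ≈ 0.014441 h⁻¹; fraction remaining f = e^(−kτ) = e^(−0.014441×24) ≈ 0.7071.
At steady state, accumulation factor R = 1/(1 − e^(−kτ)) ≈ 3.4141.
Single-dose peak C₀ = D/Vd = 1837/205 ≈ 8.961 mg/L.
Steady-state peak Cmax,ss = C₀·R ≈ 8.961 × 3.4141 ≈ 30.594 mg/L.
Peak 30.6 mg/L vs MTC 28 mg/L: exceeds toxic threshold.

30.6 mg/L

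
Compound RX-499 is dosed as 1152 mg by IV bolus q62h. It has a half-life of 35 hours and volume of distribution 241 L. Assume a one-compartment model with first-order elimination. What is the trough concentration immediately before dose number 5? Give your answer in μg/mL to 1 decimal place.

f = (1/2)^(τ/t½) = (1/2)^(62/35) ≈ 0.2929.
C₀ = D/Vd = 1152/241 ≈ 4.780 μg/mL.
Before the 5th dose, 4 doses have been given. Superposition: Cmin = C₀·(f + f² + … + f^4).
≈ 4.780 × (0.2929 + 0.0858 + 0.0251 + 0.0074) ≈ 4.780 × 0.4112 ≈ 1.966 μg/mL.

2.0 μg/mL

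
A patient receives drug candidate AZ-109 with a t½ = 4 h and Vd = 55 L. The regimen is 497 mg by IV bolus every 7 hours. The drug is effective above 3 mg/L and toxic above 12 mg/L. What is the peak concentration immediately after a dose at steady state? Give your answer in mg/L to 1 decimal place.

12.9 mg/L

k = ln2/t½ = ln2/4 ≈ 0.173287 h⁻¹; fraction remaining f = e^(−kτ) = e^(−0.173287×7) ≈ 0.2973.
At steady state, accumulation factor R = 1/(1 − e^(−kτ)) ≈ 1.4231.
Each bolus raises the concentration by D/Vd = 497/55 ≈ 9.036 mg/L.
Steady-state peak Cmax,ss = C₀·R ≈ 9.036 × 1.4231 ≈ 12.859 mg/L.
Peak 12.9 mg/L vs MTC 12 mg/L: exceeds toxic threshold.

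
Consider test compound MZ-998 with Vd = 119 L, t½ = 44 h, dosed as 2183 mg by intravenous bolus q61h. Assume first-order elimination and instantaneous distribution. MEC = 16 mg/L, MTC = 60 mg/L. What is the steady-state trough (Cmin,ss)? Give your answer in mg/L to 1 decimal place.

τ/t½ = 61/44 ≈ 1.3864, so fraction remaining f = (1/2)^(61/44) ≈ 0.3825.
Accumulation ratio R = 1/(1 − f) ≈ 1/0.6175 ≈ 1.6194.
Each bolus raises the concentration by D/Vd = 2183/119 ≈ 18.345 mg/L.
Steady-state peak Cmax,ss = C₀·R ≈ 18.345 × 1.6194 ≈ 29.708 mg/L.
One interval later, Cmin,ss = Cmax,ss·e^(−kτ) ≈ 29.708 × 0.3825 ≈ 11.363 mg/L.
Trough 11.4 mg/L vs MEC 16 mg/L: subtherapeutic.

11.4 mg/L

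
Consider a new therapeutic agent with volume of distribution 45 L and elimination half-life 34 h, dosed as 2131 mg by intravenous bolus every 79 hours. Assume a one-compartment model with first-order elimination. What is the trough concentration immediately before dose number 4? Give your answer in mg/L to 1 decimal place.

11.7 mg/L

f = (1/2)^(τ/t½) = (1/2)^(79/34) ≈ 0.1998.
C₀ = D/Vd = 2131/45 ≈ 47.356 mg/L.
Before the 4th dose, 3 doses have been given. Superposition: Cmin = C₀·(f + f² + … + f^3).
≈ 47.356 × (0.1998 + 0.0399 + 0.0080) ≈ 47.356 × 0.2477 ≈ 11.730 mg/L.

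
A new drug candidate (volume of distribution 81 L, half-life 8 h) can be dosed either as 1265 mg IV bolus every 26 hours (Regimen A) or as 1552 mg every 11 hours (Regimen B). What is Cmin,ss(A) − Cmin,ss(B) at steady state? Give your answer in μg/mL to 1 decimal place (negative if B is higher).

-10.2 μg/mL

Regimen A: f = (1/2)^(26/8) ≈ 0.1051; Cmin,ss = (1265/81)·f/(1−f) ≈ 1.834 μg/mL.
Regimen B: f = (1/2)^(11/8) ≈ 0.3856; Cmin,ss = (1552/81)·f/(1−f) ≈ 12.025 μg/mL.
Difference ≈ 1.834 − 12.025 ≈ -10.191 μg/mL.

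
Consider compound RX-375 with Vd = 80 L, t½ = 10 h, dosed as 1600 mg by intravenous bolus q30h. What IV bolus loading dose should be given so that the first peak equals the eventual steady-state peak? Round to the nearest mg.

f = (1/2)^(30/10) ≈ 0.125000; accumulation ratio R = 1/(1−f) ≈ 1.14286.
Loading dose to hit Cmax,ss on first dose: D_load = D_maint·R ≈ 1600 × 1.14286 ≈ 1828.58 mg.

1829 mg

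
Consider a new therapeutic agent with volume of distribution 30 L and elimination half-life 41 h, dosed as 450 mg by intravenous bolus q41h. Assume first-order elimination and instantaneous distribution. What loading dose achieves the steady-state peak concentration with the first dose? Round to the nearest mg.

f = (1/2)^(41/41) ≈ 0.500000; accumulation ratio R = 1/(1−f) ≈ 2.00000.
Loading dose to hit Cmax,ss on first dose: D_load = D_maint·R ≈ 450 × 2.00000 ≈ 900.00 mg.

900 mg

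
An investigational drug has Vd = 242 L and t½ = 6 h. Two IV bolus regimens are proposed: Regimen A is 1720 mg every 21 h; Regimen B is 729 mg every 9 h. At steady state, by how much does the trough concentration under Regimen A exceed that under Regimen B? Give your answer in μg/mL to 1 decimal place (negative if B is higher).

-1.0 μg/mL

Regimen A: f = (1/2)^(21/6) ≈ 0.0884; Cmin,ss = (1720/242)·f/(1−f) ≈ 0.689 μg/mL.
Regimen B: f = (1/2)^(9/6) ≈ 0.3536; Cmin,ss = (729/242)·f/(1−f) ≈ 1.648 μg/mL.
Difference ≈ 0.689 − 1.648 ≈ -0.959 μg/mL.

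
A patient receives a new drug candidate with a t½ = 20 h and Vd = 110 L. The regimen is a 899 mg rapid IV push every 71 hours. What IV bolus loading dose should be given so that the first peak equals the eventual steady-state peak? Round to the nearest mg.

f = (1/2)^(71/20) ≈ 0.085378; accumulation ratio R = 1/(1−f) ≈ 1.09335.
Loading dose to hit Cmax,ss on first dose: D_load = D_maint·R ≈ 899 × 1.09335 ≈ 982.92 mg.

983 mg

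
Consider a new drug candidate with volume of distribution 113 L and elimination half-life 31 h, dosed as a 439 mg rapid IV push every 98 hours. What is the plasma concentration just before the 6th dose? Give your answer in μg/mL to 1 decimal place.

f = (1/2)^(τ/t½) = (1/2)^(98/31) ≈ 0.1118.
C₀ = D/Vd = 439/113 ≈ 3.885 μg/mL.
Before the 6th dose, 5 doses have been given. Superposition: Cmin = C₀·(f + f² + … + f^5).
≈ 3.885 × (0.1118 + 0.0125 + 0.0014 + 0.0002 + 0.0000) ≈ 3.885 × 0.1259 ≈ 0.489 μg/mL.

0.5 μg/mL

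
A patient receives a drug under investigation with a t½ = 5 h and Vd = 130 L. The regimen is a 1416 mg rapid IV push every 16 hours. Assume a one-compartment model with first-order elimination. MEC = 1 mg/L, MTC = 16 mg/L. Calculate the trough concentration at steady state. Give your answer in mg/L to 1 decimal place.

1.3 mg/L

τ/t½ = 16/5 ≈ 3.2, so fraction remaining f = (1/2)^(16/5) ≈ 0.1088.
Each bolus raises the concentration by D/Vd = 1416/130 ≈ 10.892 mg/L.
Steady-state trough Cmin,ss = C₀·f/(1−f) ≈ 10.892 × 0.1088/0.8912 ≈ 1.330 mg/L.
Trough 1.3 mg/L vs MEC 1 mg/L: adequate.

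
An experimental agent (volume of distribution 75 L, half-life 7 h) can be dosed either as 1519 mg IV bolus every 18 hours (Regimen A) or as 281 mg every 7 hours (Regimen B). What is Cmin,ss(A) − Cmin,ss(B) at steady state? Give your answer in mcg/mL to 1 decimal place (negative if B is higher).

Regimen A: f = (1/2)^(18/7) ≈ 0.1682; Cmin,ss = (1519/75)·f/(1−f) ≈ 4.095 mcg/mL.
Regimen B: f = (1/2)^(7/7) ≈ 0.5000; Cmin,ss = (281/75)·f/(1−f) ≈ 3.747 mcg/mL.
Difference ≈ 4.095 − 3.747 ≈ 0.348 mcg/mL.

0.3 mcg/mL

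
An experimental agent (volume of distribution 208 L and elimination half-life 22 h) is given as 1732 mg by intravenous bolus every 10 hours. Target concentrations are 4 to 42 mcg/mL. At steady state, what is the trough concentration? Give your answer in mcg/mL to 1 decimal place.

Over one 10-h interval, 10/22 ≈ 0.45455 half-lives elapse, leaving f ≈ 0.7297 of each dose.
At steady state, accumulation factor R = 1/(1 − e^(−kτ)) ≈ 3.6996.
Each bolus raises the concentration by D/Vd = 1732/208 ≈ 8.327 mcg/mL.
Cmax,ss = C₀/(1 − f) ≈ 8.327/0.2703 ≈ 30.807 mcg/mL.
Steady-state trough Cmin,ss = Cmax,ss·f ≈ 30.807 × 0.7297 ≈ 22.480 mcg/mL.
Trough 22.5 mcg/mL vs MEC 4 mcg/mL: adequate.

22.5 mcg/mL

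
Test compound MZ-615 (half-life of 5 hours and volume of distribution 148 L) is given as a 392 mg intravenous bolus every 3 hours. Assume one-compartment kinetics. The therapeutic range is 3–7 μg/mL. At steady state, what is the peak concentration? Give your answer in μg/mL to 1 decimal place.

7.8 μg/mL

k = ln2/t½ = ln2/5 ≈ 0.138629 h⁻¹; fraction remaining f = e^(−kτ) = e^(−0.138629×3) ≈ 0.6598.
At steady state, accumulation factor R = 1/(1 − e^(−kτ)) ≈ 2.9394.
Each bolus raises the concentration by D/Vd = 392/148 ≈ 2.649 μg/mL.
Steady-state peak Cmax,ss = C₀·R ≈ 2.649 × 2.9394 ≈ 7.786 μg/mL.
Peak 7.8 μg/mL vs MTC 7 μg/mL: exceeds toxic threshold.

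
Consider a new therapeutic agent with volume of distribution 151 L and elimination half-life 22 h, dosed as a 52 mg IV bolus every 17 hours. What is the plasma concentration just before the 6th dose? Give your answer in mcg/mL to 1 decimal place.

0.5 mcg/mL

f = (1/2)^(τ/t½) = (1/2)^(17/22) ≈ 0.5853.
C₀ = D/Vd = 52/151 ≈ 0.344 mcg/mL.
Before the 6th dose, 5 doses have been given. Superposition: Cmin = C₀·(f + f² + … + f^5).
≈ 0.344 × (0.5853 + 0.3426 + 0.2005 + 0.1174 + 0.0687) ≈ 0.344 × 1.3145 ≈ 0.452 mcg/mL.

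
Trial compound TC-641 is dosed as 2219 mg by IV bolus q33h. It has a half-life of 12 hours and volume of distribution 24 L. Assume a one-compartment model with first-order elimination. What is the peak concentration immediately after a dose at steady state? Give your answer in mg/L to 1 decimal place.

108.6 mg/L

k = ln2/t½ = ln2/12 ≈ 0.057762 h⁻¹; fraction remaining f = e^(−kτ) = e^(−0.057762×33) ≈ 0.1487.
At steady state, accumulation factor R = 1/(1 − e^(−kτ)) ≈ 1.1747.
Each bolus raises the concentration by D/Vd = 2219/24 ≈ 92.458 mg/L.
Steady-state peak Cmax,ss = C₀·R ≈ 92.458 × 1.1747 ≈ 108.610 mg/L.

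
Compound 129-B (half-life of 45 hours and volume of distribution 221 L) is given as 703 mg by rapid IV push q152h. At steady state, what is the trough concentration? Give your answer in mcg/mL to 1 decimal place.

k = ln2/t½ = ln2/45 ≈ 0.015403 h⁻¹; fraction remaining f = e^(−kτ) = e^(−0.015403×152) ≈ 0.0962.
Single-dose peak C₀ = D/Vd = 703/221 ≈ 3.181 mcg/mL.
Steady-state trough Cmin,ss = C₀·f/(1−f) ≈ 3.181 × 0.0962/0.9038 ≈ 0.339 mcg/mL.

0.3 mcg/mL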